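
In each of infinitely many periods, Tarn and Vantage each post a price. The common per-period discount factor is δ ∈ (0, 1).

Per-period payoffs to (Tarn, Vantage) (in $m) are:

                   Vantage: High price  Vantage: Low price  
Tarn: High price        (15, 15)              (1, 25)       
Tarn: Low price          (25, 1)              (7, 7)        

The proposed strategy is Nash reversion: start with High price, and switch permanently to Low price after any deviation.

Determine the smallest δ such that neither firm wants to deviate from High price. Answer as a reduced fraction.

5/9

Under grim trigger the critical discount factor is (T−C)/(T−P) with T = 25, C = 15, P = 7.
δ* = (25−15)/(25−7) = 10/18 = 5/9.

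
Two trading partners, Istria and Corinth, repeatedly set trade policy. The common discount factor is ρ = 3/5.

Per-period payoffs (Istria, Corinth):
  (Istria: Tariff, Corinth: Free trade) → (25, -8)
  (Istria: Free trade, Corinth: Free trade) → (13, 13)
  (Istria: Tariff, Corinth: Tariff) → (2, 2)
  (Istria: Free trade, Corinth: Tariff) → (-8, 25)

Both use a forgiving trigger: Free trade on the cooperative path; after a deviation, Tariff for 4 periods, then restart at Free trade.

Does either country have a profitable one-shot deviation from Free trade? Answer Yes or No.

No

IC: ρ+…+ρ^4 ≥ (25−13)/(13−2) = 12/11.
At ρ = 3/5: partial sum = 1.3056 ≥ 1.0909. Cooperation sustainable.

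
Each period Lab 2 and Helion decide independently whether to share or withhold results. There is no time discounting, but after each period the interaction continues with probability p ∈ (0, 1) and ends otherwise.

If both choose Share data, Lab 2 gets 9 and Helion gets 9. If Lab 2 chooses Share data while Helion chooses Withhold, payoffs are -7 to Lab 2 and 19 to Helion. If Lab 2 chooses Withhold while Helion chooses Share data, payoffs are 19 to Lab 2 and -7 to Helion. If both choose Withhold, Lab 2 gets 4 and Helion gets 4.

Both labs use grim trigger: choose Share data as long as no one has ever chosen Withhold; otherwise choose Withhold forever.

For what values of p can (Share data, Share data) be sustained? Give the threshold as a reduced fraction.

With no time discounting, the continuation probability p plays the role of the discount factor.
Grim-trigger IC: 9/(1−p) ≥ 19 + 4p/(1−p) ⇒ p ≥ (19−9)/(19−4) = 2/3.

2/3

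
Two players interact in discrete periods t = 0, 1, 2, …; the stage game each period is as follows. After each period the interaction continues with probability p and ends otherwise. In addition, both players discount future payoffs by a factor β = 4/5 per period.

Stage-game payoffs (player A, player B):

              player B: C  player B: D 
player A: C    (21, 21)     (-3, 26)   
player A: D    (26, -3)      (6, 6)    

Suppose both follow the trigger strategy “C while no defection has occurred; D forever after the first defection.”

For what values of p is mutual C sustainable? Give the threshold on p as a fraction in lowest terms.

5/16

Expected continuation weight on next period's payoff is β·p = 4/5·p, which plays the role of the discount factor.
Cooperation requires 4/5·p ≥ (26−21)/(26−6) = 1/4, hence p ≥ 5/16.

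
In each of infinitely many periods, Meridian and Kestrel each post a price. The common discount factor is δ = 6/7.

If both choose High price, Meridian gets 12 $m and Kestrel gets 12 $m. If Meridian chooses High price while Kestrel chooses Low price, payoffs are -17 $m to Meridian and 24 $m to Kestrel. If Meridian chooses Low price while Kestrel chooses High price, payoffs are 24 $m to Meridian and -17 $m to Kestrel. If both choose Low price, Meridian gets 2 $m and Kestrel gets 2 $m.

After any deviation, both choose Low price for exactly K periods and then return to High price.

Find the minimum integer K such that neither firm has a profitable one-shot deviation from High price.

Need Σ_{k=1}^{K} δ^k ≥ (24−12)/(12−2) = 1.2000 at δ = 6/7.
At K = 1 the sum is 0.8571 < 1.2000; at K = 2 it is 1.5918 ≥ 1.2000.
So the minimum punishment length is K = 2.

2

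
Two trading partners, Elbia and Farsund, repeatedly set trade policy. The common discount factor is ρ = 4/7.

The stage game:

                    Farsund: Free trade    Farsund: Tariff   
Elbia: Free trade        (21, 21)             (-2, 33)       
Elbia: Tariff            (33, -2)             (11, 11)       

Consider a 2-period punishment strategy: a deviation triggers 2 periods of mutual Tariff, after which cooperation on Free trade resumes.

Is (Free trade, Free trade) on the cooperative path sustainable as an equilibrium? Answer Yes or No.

No

IC: ρ+…+ρ^2 ≥ (33−21)/(21−11) = 6/5.
At ρ = 4/7: partial sum = 0.8980 < 1.2000. Cooperation not sustainable.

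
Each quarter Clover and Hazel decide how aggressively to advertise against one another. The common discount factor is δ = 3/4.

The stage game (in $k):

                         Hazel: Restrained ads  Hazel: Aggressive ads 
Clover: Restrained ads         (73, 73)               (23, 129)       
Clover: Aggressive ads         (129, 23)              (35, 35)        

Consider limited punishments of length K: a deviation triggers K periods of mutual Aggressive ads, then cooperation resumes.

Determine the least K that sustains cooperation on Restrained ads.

IC: δ(1−δ^K)/(1−δ) ≥ (129−73)/(73−35) = 28/19.
With δ = 3/4: need 1 − δ^K ≥ 28/19·(1−3/4)/(3/4), i.e. δ^K ≤ 0.5088.
Since (3/4)^2 = 0.5625 and (3/4)^3 = 0.4219, the smallest such K is 3.

3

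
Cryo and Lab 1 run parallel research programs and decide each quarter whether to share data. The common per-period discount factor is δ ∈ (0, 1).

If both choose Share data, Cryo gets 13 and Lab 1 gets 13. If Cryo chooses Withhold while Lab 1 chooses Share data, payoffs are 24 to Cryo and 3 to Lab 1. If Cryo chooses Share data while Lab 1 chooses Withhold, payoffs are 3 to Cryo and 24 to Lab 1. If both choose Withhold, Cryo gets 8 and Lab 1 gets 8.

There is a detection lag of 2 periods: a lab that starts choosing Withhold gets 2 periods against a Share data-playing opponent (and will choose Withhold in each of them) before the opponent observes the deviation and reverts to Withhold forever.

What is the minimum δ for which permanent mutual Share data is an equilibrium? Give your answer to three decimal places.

A deviator earns 24 for 2 periods, then 8 forever; cooperating earns 13 forever. Multiplying the IC by (1−δ):
13 ≥ 24(1−δ^2) + 8δ^2, so 16·δ^2 ≥ 11 and δ^2 ≥ 11/16.
δ ≥ (11/16)^(1/2) ≈ 0.829.

0.829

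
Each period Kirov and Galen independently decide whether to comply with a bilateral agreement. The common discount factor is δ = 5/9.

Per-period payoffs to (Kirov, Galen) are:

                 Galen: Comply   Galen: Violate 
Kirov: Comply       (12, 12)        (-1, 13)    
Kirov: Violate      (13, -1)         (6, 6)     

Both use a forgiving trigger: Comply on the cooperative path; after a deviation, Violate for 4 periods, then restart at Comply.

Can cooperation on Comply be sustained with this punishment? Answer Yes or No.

Yes

Comparing payoff streams over the 5 periods until play realigns: cooperate → 12(1+δ+…+δ^4); deviate → 13 + 6(δ+…+δ^4).
Cooperation is sustained iff (12−6)(δ+…+δ^4) ≥ 13−12.
δ+…+δ^4 = 5/9·(1−(5/9)^4)/(1−5/9) = 1.1309, and (13−12)/(12−6) = 0.1667.
1.1309 ≥ 0.1667, so cooperation is sustainable.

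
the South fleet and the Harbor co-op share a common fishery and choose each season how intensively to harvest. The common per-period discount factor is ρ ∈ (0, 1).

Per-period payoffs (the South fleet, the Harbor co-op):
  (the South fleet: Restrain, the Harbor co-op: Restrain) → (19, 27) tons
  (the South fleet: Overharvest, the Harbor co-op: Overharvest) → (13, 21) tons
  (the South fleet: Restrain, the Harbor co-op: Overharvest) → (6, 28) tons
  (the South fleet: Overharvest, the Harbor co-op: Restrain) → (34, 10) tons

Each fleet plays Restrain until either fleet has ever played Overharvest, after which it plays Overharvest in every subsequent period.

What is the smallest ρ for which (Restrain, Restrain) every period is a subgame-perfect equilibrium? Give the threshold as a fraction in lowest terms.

5/7

For the South fleet: deviation gain 34−19 = 15, per-period punishment loss 19−13 = 6. IC gives ρ ≥ 15/21 = 5/7.
For the Harbor co-op: gain 1, loss 6 per period, so ρ ≥ 1/7.
The tighter constraint is the South fleet's, so cooperation needs ρ ≥ 5/7.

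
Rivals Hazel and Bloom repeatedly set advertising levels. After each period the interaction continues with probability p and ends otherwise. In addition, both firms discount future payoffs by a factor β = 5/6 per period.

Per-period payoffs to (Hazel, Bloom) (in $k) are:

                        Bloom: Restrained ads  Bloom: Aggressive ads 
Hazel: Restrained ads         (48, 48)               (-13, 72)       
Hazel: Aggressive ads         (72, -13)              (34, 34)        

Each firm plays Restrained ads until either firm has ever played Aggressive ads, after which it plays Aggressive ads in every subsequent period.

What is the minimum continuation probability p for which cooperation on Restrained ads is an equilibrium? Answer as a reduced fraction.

72/95

Expected continuation weight on next period's payoff is β·p = 5/6·p, which plays the role of the discount factor.
Cooperation requires 5/6·p ≥ (72−48)/(72−34) = 12/19, hence p ≥ 72/95.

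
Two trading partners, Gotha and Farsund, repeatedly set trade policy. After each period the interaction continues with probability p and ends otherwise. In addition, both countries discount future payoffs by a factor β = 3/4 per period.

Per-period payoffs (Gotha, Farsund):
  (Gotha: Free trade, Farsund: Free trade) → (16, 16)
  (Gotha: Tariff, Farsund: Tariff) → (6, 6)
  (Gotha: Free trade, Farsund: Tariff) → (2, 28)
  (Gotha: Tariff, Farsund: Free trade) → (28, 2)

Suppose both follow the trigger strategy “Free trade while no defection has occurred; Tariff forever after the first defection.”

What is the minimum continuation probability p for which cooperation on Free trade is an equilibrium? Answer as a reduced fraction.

8/11

Expected continuation weight on next period's payoff is β·p = 3/4·p, which plays the role of the discount factor.
Cooperation requires 3/4·p ≥ (28−16)/(28−6) = 6/11, hence p ≥ 8/11.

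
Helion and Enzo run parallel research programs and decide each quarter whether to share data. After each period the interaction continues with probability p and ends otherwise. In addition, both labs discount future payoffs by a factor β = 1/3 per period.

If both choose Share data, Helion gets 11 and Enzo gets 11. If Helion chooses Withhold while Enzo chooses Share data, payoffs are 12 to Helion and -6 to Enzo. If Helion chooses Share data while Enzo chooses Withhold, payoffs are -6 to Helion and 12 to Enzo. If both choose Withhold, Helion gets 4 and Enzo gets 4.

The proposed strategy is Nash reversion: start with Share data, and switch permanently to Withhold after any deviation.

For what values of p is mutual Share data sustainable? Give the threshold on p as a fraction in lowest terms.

With continuation probability p and discount β, the effective per-period discount factor is βp.
Grim-trigger IC: βp ≥ (12−11)/(12−4) = 1/8.
So p ≥ (1/8)/(1/3) = 3/8.

3/8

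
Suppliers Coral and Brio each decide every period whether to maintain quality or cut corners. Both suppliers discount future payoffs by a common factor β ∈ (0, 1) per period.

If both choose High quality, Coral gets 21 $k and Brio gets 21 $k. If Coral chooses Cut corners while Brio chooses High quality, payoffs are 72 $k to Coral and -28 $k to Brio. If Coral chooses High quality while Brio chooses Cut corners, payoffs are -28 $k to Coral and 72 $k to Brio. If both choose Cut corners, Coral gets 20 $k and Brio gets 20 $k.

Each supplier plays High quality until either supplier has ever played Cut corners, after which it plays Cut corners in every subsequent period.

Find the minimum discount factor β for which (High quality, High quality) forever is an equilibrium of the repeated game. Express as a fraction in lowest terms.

51/52

Cooperation forever yields 21 each period: 21/(1−β).
Deviating yields 72 once, then 20 forever: 72 + 20β/(1−β).
No profitable deviation requires 21/(1−β) ≥ 72 + 20β/(1−β).
Multiplying by (1−β): 21 ≥ 72(1−β) + 20β = 72 − 52β.
So 52β ≥ 51, i.e. β ≥ 51/52.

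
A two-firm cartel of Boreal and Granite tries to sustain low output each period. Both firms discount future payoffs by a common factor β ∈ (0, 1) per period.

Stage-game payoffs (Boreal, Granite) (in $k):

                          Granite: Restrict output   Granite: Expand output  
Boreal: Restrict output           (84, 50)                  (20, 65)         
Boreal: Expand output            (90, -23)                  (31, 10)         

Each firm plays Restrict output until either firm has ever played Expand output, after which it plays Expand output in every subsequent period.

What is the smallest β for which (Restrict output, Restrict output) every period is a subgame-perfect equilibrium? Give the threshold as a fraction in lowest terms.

For Boreal: deviation gain 90−84 = 6, per-period punishment loss 84−31 = 53. IC gives β ≥ 6/59.
For Granite: gain 15, loss 40 per period, so β ≥ 15/55 = 3/11.
The tighter constraint is Granite's, so cooperation needs β ≥ 3/11.

3/11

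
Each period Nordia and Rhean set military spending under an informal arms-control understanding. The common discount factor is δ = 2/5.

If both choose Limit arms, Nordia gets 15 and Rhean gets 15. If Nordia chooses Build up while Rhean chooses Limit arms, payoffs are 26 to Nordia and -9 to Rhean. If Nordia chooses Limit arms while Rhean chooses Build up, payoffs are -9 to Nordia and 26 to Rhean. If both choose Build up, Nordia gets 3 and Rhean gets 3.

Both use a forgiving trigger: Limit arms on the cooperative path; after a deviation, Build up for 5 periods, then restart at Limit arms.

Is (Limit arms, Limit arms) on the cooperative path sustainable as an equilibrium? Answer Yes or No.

IC: δ+…+δ^5 ≥ (26−15)/(15−3) = 11/12.
At δ = 2/5: partial sum = 0.6598 < 0.9167. Cooperation not sustainable.

No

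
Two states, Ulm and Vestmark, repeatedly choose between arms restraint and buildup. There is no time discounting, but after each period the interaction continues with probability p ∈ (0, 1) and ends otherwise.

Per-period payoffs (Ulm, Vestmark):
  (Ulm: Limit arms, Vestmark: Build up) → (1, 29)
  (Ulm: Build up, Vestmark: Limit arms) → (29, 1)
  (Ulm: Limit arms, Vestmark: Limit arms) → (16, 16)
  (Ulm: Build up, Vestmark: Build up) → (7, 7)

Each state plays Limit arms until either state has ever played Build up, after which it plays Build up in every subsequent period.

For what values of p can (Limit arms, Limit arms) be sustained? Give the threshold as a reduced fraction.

With no time discounting, the continuation probability p plays the role of the discount factor.
Grim-trigger IC: 16/(1−p) ≥ 29 + 7p/(1−p) ⇒ p ≥ (29−16)/(29−7) = 13/22.

13/22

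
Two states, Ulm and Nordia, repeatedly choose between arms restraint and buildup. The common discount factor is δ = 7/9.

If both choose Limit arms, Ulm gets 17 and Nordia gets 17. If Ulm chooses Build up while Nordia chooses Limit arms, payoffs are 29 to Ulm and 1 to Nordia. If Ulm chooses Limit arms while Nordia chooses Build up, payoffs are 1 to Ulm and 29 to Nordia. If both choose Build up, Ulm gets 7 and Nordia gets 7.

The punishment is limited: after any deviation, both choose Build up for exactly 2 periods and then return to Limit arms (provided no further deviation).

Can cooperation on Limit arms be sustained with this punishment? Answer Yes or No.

A one-shot deviation gives 29 now, then 7 for 2 periods, then back to 17.
Gain from deviating: (29−17) today; loss: (17−7) in each of the next 2 periods.
No-deviation condition: (17−7)(δ+…+δ^2) ≥ 29−17, i.e. δ+…+δ^2 ≥ 6/5.
At δ = 7/9: δ+…+δ^2 = 1.3827 ≥ 1.2000.
So cooperation is sustainable.

Yes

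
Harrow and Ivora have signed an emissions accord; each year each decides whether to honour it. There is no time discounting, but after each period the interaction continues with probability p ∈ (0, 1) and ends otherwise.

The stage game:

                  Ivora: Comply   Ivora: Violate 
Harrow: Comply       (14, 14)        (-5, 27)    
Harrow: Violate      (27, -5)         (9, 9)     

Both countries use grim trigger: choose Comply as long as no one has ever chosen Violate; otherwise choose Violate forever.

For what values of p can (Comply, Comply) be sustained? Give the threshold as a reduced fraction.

13/18

With no time discounting, the continuation probability p plays the role of the discount factor.
Grim-trigger IC: 14/(1−p) ≥ 27 + 9p/(1−p) ⇒ p ≥ (27−14)/(27−9) = 13/18.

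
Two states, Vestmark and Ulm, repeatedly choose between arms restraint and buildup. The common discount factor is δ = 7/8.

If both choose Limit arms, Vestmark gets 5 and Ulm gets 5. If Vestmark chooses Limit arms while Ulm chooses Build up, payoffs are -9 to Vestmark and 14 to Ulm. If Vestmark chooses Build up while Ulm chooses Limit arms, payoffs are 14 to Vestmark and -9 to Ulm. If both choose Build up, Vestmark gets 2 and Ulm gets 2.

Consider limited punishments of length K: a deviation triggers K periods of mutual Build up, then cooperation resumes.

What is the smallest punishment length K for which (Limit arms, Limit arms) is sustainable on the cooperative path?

No profitable deviation requires (5−2)(δ+…+δ^K) ≥ 14−5, i.e. δ+…+δ^K ≥ 3 ≈ 3.0000.
With δ = 7/8, the partial sums are K=1: 0.8750, K=2: 1.6406, K=3: 2.3105, K=4: 2.8967, K=5: 3.4096.
K = 5 is the first length at which the sum reaches 3.0000.

5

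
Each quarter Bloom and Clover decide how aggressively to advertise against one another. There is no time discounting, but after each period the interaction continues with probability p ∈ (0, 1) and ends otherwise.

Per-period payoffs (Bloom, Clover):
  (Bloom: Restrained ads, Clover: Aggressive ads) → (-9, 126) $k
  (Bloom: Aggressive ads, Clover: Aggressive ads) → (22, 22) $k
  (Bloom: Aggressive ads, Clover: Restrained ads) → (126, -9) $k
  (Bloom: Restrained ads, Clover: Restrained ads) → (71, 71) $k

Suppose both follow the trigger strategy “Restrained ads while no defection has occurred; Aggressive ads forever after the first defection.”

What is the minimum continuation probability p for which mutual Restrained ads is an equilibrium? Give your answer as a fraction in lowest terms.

With no time discounting, the continuation probability p plays the role of the discount factor.
Grim-trigger IC: 71/(1−p) ≥ 126 + 22p/(1−p) ⇒ p ≥ (126−71)/(126−22) = 55/104.

55/104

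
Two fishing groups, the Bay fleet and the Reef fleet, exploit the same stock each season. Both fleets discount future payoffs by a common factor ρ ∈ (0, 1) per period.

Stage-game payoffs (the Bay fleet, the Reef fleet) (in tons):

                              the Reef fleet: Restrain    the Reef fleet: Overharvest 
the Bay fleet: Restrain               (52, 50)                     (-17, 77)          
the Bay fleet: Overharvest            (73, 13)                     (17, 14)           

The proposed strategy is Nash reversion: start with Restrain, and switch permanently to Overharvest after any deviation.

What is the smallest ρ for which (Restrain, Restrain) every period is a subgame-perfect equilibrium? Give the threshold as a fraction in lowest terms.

3/7

the Bay fleet: cooperation gives 52 each period; deviation gives 73 once then 17 forever.
  52/(1−ρ) ≥ 73 + 17ρ/(1−ρ) ⇒ ρ ≥ 21/56 = 3/8.
the Reef fleet: cooperation gives 50 each period; deviation gives 77 once then 14 forever.
  ρ ≥ 27/63 = 3/7.
Both must hold, so the binding constraint is the Reef fleet's: ρ ≥ 3/7.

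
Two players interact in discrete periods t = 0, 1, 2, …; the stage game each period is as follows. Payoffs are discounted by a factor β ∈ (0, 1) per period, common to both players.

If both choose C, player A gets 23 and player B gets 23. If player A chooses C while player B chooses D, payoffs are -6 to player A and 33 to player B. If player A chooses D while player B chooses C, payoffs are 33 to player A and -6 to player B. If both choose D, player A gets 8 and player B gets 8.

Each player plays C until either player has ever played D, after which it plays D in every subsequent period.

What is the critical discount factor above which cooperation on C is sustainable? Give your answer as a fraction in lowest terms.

Under grim trigger the critical discount factor is (T−C)/(T−P) with T = 33, C = 23, P = 8.
β* = (33−23)/(33−8) = 10/25 = 2/5.

2/5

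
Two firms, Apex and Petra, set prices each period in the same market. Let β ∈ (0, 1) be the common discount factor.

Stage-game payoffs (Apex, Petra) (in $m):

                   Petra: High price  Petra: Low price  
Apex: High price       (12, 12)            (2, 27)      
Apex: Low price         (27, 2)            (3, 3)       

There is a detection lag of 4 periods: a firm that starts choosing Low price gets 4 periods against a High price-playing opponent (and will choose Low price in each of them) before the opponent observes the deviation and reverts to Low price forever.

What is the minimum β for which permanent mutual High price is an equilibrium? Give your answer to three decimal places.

0.889

The best deviation is to choose Low price for all 4 undetected periods, earning 27 each, then 3 forever once detected.
Deviation value: 27(1−β^4)/(1−β) + 3β^4/(1−β); cooperation value: 12/(1−β).
IC: 12 ≥ 27(1−β^4) + 3β^4 = 27 − 24β^4.
So β^4 ≥ 15/24 = 5/8, giving β ≥ (5/8)^(1/4) ≈ 0.889.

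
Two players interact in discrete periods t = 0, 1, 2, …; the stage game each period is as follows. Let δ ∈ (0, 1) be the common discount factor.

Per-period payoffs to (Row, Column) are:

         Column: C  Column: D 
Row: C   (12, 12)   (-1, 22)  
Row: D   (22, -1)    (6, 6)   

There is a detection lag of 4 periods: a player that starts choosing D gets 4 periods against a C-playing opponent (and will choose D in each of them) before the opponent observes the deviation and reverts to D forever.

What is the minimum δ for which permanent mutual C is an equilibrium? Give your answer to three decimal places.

A deviator earns 22 for 4 periods, then 6 forever; cooperating earns 12 forever. Multiplying the IC by (1−δ):
12 ≥ 22(1−δ^4) + 6δ^4, so 16·δ^4 ≥ 10 and δ^4 ≥ 5/8.
δ ≥ (5/8)^(1/4) ≈ 0.889.

0.889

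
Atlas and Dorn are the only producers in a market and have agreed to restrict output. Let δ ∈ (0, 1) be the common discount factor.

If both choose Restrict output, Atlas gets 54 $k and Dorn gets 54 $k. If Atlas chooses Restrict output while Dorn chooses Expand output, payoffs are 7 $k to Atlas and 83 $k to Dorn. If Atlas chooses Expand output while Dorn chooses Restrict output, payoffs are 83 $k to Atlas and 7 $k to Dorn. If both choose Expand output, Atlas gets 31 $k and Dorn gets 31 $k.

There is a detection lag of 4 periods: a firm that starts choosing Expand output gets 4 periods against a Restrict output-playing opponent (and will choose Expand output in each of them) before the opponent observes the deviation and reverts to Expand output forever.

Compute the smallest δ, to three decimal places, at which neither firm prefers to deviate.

0.864

Deviating for the 4 undetected periods gains 83−54 = 29 per period over cooperation, then loses 54−31 = 23 per period forever once punishment starts.
Gain: 29(1 + δ + … + δ^3); loss: 23·δ^4/(1−δ).
No profitable deviation ⇔ 29(1−δ^4) ≤ 23·δ^4, i.e. δ^4 ≥ 29/(29+23) = 29/52.
Hence δ ≥ (29/52)^(1/4) ≈ 0.864.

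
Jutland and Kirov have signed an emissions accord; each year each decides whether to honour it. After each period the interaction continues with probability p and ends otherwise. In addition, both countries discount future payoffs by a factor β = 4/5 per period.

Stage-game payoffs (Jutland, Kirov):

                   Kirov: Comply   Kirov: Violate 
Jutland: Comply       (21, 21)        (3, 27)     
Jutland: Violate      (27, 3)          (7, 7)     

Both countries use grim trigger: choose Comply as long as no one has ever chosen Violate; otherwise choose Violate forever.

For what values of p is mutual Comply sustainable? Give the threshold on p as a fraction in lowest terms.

Expected continuation weight on next period's payoff is β·p = 4/5·p, which plays the role of the discount factor.
Cooperation requires 4/5·p ≥ (27−21)/(27−7) = 3/10, hence p ≥ 3/8.

3/8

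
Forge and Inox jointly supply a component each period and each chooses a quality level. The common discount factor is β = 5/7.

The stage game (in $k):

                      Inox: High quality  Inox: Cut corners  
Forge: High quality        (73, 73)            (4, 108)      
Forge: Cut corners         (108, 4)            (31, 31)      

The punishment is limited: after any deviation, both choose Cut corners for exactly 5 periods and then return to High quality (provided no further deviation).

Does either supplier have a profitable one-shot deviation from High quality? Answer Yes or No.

No

A one-shot deviation gives 108 now, then 31 for 5 periods, then back to 73.
Gain from deviating: (108−73) today; loss: (73−31) in each of the next 5 periods.
No-deviation condition: (73−31)(β+…+β^5) ≥ 108−73, i.e. β+…+β^5 ≥ 5/6.
At β = 5/7: β+…+β^5 = 2.0352 ≥ 0.8333.
So cooperation is sustainable.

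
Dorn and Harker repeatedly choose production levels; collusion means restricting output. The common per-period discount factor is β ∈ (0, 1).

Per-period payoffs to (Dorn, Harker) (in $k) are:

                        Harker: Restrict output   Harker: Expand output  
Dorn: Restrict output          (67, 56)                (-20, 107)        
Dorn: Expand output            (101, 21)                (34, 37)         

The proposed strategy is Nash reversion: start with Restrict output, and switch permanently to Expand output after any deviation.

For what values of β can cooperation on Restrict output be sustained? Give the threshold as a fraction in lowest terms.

For Dorn: deviation gain 101−67 = 34, per-period punishment loss 67−34 = 33. IC gives β ≥ 34/67.
For Harker: gain 51, loss 19 per period, so β ≥ 51/70.
The tighter constraint is Harker's, so cooperation needs β ≥ 51/70.

51/70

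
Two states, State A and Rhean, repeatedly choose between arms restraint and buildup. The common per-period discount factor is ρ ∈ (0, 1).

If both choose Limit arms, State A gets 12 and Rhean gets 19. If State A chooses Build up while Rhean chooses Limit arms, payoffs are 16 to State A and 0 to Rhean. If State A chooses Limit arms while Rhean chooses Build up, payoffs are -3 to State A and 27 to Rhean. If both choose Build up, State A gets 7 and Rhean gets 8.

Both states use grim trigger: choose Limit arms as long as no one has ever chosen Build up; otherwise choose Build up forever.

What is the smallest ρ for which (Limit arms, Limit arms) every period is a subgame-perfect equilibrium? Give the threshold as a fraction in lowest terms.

State A's threshold: (16−12)/(16−7) = 4/9.
Rhean's threshold: (27−19)/(27−8) = 8/19.
4/9 > 8/19, so State A binds and ρ* = 4/9.

4/9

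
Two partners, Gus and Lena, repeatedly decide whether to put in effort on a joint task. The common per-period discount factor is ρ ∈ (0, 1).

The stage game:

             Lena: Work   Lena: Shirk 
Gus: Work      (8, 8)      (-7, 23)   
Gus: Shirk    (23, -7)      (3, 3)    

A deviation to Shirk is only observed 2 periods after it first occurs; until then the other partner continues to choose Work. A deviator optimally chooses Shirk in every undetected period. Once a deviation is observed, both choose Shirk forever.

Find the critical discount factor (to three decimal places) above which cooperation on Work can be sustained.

0.866

A deviator earns 23 for 2 periods, then 3 forever; cooperating earns 8 forever. Multiplying the IC by (1−ρ):
8 ≥ 23(1−ρ^2) + 3ρ^2, so 20·ρ^2 ≥ 15 and ρ^2 ≥ 3/4.
ρ ≥ (3/4)^(1/2) ≈ 0.866.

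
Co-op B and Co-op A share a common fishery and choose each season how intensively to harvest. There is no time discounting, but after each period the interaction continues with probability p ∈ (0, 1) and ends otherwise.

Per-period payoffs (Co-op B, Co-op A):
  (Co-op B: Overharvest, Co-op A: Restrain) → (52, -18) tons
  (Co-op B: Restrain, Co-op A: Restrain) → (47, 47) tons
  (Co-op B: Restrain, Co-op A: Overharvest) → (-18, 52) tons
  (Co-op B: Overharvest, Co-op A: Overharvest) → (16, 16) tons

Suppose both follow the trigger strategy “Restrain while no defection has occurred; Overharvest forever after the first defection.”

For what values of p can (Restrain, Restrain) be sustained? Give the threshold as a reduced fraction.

Expected cooperation value is 47 + p·47 + p²·47 + … = 47/(1−p); deviation gives 52 + p·16/(1−p).
47 ≥ 52(1−p) + 16p ⇒ 36p ≥ 5 ⇒ p ≥ 5/36.

5/36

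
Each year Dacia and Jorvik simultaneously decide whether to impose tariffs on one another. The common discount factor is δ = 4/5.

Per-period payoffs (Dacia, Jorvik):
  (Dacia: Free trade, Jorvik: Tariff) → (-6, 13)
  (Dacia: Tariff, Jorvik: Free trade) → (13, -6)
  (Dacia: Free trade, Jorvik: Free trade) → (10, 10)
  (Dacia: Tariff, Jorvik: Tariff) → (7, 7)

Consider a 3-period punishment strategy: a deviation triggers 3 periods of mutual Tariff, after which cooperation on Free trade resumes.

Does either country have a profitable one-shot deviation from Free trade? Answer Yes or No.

A one-shot deviation gives 13 now, then 7 for 3 periods, then back to 10.
Gain from deviating: (13−10) today; loss: (10−7) in each of the next 3 periods.
No-deviation condition: (10−7)(δ+…+δ^3) ≥ 13−10, i.e. δ+…+δ^3 ≥ 1.
At δ = 4/5: δ+…+δ^3 = 1.9520 ≥ 1.0000.
So cooperation is sustainable.

No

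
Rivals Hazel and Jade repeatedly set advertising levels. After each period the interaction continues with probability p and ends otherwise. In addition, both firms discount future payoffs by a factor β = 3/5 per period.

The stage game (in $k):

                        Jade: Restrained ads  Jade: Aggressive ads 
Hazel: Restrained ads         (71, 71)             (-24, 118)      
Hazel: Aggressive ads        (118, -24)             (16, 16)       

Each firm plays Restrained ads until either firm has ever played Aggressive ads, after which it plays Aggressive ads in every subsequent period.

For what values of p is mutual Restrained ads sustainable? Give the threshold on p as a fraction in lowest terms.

Expected continuation weight on next period's payoff is β·p = 3/5·p, which plays the role of the discount factor.
Cooperation requires 3/5·p ≥ (118−71)/(118−16) = 47/102, hence p ≥ 235/306.

235/306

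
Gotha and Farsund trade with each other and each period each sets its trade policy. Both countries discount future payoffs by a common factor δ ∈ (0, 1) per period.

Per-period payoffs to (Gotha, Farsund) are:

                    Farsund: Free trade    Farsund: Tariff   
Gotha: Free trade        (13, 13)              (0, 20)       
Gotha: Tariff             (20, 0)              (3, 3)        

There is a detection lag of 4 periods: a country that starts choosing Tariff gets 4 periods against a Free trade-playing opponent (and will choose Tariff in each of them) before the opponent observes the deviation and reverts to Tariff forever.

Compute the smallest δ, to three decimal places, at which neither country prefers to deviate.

0.801

A deviator earns 20 for 4 periods, then 3 forever; cooperating earns 13 forever. Multiplying the IC by (1−δ):
13 ≥ 20(1−δ^4) + 3δ^4, so 17·δ^4 ≥ 7 and δ^4 ≥ 7/17.
δ ≥ (7/17)^(1/4) ≈ 0.801.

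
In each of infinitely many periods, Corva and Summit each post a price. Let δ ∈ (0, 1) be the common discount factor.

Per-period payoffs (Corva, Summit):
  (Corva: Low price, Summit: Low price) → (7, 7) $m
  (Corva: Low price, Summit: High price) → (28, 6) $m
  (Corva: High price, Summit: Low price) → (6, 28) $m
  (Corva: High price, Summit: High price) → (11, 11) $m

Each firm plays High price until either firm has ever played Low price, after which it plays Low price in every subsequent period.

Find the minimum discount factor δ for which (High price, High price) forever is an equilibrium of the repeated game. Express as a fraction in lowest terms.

17/21

Under grim trigger the critical discount factor is (T−C)/(T−P) with T = 28, C = 11, P = 7.
δ* = (28−11)/(28−7) = 17/21.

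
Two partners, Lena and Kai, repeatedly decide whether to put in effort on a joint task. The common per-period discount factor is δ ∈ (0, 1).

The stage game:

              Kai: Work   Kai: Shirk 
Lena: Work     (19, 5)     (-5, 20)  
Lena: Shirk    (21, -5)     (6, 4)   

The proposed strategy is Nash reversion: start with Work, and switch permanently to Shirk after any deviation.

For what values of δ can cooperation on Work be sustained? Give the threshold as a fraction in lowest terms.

For Lena: deviation gain 21−19 = 2, per-period punishment loss 19−6 = 13. IC gives δ ≥ 2/15.
For Kai: gain 15, loss 1 per period, so δ ≥ 15/16.
The tighter constraint is Kai's, so cooperation needs δ ≥ 15/16.

15/16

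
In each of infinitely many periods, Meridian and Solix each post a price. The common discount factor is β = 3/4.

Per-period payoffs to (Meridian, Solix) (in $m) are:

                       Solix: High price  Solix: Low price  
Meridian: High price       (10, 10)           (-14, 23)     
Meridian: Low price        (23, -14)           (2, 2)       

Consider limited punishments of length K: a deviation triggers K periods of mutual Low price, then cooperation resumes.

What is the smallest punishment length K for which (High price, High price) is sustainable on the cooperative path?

3

No profitable deviation requires (10−2)(β+…+β^K) ≥ 23−10, i.e. β+…+β^K ≥ 13/8 ≈ 1.6250.
With β = 3/4, the partial sums are K=1: 0.7500, K=2: 1.3125, K=3: 1.7344.
K = 3 is the first length at which the sum reaches 1.6250.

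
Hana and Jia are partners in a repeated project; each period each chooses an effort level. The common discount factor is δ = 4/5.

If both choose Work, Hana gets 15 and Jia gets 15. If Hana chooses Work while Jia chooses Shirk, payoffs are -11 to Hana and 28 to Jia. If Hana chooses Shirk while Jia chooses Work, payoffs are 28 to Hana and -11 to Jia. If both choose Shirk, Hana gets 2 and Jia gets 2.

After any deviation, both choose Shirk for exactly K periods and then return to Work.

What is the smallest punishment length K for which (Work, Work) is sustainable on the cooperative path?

Need Σ_{k=1}^{K} δ^k ≥ (28−15)/(15−2) = 1.0000 at δ = 4/5.
At K = 1 the sum is 0.8000 < 1.0000; at K = 2 it is 1.4400 ≥ 1.0000.
So the minimum punishment length is K = 2.

2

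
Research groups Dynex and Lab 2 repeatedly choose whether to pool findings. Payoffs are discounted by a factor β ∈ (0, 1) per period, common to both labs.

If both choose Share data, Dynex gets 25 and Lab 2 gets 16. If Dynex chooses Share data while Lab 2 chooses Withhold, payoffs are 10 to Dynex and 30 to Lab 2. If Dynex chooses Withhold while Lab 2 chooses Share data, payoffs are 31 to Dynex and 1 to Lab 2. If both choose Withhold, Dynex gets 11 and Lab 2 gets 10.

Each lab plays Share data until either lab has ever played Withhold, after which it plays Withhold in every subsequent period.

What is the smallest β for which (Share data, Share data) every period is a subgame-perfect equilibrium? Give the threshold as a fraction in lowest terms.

7/10

For Dynex: deviation gain 31−25 = 6, per-period punishment loss 25−11 = 14. IC gives β ≥ 6/20 = 3/10.
For Lab 2: gain 14, loss 6 per period, so β ≥ 14/20 = 7/10.
The tighter constraint is Lab 2's, so cooperation needs β ≥ 7/10.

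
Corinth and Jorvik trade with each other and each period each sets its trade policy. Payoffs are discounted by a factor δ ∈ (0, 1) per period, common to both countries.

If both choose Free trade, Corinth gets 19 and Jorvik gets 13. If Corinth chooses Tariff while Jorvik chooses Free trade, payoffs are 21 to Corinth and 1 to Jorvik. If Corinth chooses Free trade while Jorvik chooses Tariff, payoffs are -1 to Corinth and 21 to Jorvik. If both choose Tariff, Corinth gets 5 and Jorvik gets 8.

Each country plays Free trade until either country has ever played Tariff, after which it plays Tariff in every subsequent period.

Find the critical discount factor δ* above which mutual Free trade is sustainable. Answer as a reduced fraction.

For Corinth: deviation gain 21−19 = 2, per-period punishment loss 19−5 = 14. IC gives δ ≥ 2/16 = 1/8.
For Jorvik: gain 8, loss 5 per period, so δ ≥ 8/13.
The tighter constraint is Jorvik's, so cooperation needs δ ≥ 8/13.

8/13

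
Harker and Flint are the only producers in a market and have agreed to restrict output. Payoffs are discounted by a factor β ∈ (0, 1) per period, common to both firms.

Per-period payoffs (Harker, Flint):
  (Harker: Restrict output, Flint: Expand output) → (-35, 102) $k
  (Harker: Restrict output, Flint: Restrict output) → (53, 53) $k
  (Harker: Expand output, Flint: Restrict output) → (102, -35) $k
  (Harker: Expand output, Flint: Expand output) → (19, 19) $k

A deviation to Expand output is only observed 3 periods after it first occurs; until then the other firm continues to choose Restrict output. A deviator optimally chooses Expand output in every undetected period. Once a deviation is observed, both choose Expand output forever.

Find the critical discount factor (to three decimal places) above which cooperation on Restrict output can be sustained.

The best deviation is to choose Expand output for all 3 undetected periods, earning 102 each, then 19 forever once detected.
Deviation value: 102(1−β^3)/(1−β) + 19β^3/(1−β); cooperation value: 53/(1−β).
IC: 53 ≥ 102(1−β^3) + 19β^3 = 102 − 83β^3.
So β^3 ≥ 49/83, giving β ≥ (49/83)^(1/3) ≈ 0.839.

0.839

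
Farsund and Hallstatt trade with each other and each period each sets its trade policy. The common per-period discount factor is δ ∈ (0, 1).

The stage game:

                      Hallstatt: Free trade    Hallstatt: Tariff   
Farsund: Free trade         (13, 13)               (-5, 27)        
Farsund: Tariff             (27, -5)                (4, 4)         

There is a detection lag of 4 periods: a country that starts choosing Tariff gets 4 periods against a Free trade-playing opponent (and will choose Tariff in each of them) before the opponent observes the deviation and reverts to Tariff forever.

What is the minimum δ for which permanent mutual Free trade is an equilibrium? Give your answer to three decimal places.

Deviating for the 4 undetected periods gains 27−13 = 14 per period over cooperation, then loses 13−4 = 9 per period forever once punishment starts.
Gain: 14(1 + δ + … + δ^3); loss: 9·δ^4/(1−δ).
No profitable deviation ⇔ 14(1−δ^4) ≤ 9·δ^4, i.e. δ^4 ≥ 14/(14+9) = 14/23.
Hence δ ≥ (14/23)^(1/4) ≈ 0.883.

0.883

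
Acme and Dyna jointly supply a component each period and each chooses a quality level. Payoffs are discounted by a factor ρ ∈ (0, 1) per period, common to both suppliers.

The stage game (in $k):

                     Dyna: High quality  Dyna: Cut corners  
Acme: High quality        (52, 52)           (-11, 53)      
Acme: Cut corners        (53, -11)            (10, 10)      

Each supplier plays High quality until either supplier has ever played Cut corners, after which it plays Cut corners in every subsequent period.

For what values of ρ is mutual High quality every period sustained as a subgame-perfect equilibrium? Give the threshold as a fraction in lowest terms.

1/43

Under grim trigger the critical discount factor is (T−C)/(T−P) with T = 53, C = 52, P = 10.
ρ* = (53−52)/(53−10) = 1/43.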